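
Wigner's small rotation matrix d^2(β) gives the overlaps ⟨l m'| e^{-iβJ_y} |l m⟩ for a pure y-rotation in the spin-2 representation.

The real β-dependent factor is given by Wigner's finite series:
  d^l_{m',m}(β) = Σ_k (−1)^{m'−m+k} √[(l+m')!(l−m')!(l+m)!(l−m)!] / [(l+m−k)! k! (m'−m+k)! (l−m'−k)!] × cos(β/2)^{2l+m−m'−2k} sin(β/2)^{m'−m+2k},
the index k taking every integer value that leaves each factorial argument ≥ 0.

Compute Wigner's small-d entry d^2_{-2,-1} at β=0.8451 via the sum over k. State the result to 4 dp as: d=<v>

d^2_{-2,-1}(β=0.8451) via Wigner's sum:
With c≡cos(β/2)=0.912046 and s≡sin(β/2)=0.410088, N=[1·24·1·6]^{1/2}=12.000000
k: max(0,(-1)−(-2))=1 … min(2+(-1),2−(-2))=1
  k=1: (−1)^0·12.0000/(6)·0.9120^3·0.4101^1 = +0.622239
d^2_{-2,-1}(0.8451) = +0.622239

d=0.6222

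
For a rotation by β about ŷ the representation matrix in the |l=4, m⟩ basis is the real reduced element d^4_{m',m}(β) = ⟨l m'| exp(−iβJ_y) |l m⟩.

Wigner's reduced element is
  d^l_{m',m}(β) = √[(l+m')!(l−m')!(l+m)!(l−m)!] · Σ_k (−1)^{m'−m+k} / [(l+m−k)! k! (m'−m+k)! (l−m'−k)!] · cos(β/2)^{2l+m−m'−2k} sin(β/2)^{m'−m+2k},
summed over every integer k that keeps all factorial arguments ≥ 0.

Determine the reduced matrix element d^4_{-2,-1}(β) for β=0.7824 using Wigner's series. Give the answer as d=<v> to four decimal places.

d^4_{-2,-1}(β=0.7824) via Wigner's sum:
With c≡cos(β/2)=0.924452 and s≡sin(β/2)=0.381298, N=[2·720·6·120]^{1/2}=1018.233765
Admissible k: 1..3 (factorial args all ≥0)
  k=1: (−1)^0·1018.2338/(240)·0.9245^7·0.3813^1 = +0.933452
  k=2: (−1)^1·1018.2338/(48)·0.9245^5·0.3813^3 = -0.794003
  k=3: (−1)^2·1018.2338/(72)·0.9245^3·0.3813^5 = +0.090052
d^4_{-2,-1}(0.7824) = +0.933452 -0.794003 +0.090052 = +0.229500

d=0.2295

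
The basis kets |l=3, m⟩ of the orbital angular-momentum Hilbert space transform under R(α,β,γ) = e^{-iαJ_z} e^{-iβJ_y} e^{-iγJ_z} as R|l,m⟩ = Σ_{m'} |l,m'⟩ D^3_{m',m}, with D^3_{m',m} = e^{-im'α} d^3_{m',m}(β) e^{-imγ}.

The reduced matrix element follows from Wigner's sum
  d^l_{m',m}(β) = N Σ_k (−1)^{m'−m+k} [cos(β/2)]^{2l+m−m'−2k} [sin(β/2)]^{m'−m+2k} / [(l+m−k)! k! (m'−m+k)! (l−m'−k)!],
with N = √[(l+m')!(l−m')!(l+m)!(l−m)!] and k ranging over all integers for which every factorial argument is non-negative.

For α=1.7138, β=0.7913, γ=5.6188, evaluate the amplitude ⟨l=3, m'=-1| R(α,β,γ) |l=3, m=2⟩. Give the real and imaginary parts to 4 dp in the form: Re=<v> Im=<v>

Re=-0.2584 Im=0.0257

First d^3_{-1,2}(β=0.7913), then the phase factors e^{-i(-1)α} and e^{-i(2)γ}:
c=cos(0.7913/2)=0.922746, s=sin(0.7913/2)=0.385408; N=√[2·24·120·1]=75.894664
The bounds max(0,m−m')=3 and min(l+m,l−m')=4 give 2 terms
  k=3: (−1)^0·75.8947/(12)·0.9227^3·0.3854^3 = +0.284472
  k=4: (−1)^1·75.8947/(24)·0.9227^1·0.3854^5 = -0.024813
d^3_{-1,2}(0.7913) = +0.284472 -0.024813 = +0.259658
Phases: e^{-i·(-1)·1.7138}=-0.142517+0.989792i, e^{-i·(2)·5.6188}=+0.239670+0.970854i ⇒ D=-0.258386+0.025670i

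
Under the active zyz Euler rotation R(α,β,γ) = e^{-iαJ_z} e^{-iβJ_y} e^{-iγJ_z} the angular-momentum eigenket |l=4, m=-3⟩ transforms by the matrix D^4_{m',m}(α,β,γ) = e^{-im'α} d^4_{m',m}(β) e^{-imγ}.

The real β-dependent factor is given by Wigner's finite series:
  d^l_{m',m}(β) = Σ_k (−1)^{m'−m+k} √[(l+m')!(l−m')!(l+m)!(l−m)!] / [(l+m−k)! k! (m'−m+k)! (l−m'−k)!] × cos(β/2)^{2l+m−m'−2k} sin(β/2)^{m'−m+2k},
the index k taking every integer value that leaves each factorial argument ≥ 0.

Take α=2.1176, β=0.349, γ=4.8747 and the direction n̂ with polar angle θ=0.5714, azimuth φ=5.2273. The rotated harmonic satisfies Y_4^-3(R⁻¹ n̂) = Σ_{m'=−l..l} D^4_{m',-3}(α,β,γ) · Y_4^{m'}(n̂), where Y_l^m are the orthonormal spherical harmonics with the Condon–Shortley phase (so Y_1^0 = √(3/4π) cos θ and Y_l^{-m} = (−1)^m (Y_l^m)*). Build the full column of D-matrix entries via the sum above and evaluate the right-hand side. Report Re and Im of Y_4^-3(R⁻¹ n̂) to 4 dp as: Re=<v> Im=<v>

Need the full column D^4_{m',-3} for m'=−4..4 at α=2.1176, β=0.349, γ=4.8747.
cos(β/2)=0.984813, sin(β/2)=0.173616
d^4_{-4,-3}: single k=1 term ⇒ +0.441176;  D = -0.198797-0.393848i
d^4_{-3,-3}: k∈[0..1] ⇒ +0.884773 -0.192486 = +0.692287;  D = -0.365706+0.587809i
d^4_{-2,-3}: k∈[0..1] ⇒ -0.583621 +0.054415 = -0.529206;  D = -0.529181-0.005157i
d^4_{-1,-3}: k∈[0..1] ⇒ +0.218259 -0.011306 = +0.206954;  D = -0.105880-0.177818i
d^4_{0,-3}: k∈[0..1] ⇒ -0.057359 +0.001783 = -0.055576;  D = +0.026005-0.049117i
d^4_{1,-3}: k∈[0..1] ⇒ +0.011306 -0.000211 = +0.011095;  D = +0.011075-0.000664i
d^4_{2,-3}: k∈[0..1] ⇒ -0.001691 +0.000018 = -0.001674;  D = +0.000954+0.001375i
d^4_{3,-3}: k∈[0..1] ⇒ +0.000186 -0.000001 = +0.000185;  D = -0.000075+0.000169i
d^4_{4,-3}: single k=0 term ⇒ -0.000013;  D = -0.000013+0.000002i
Y_4^{m'}(θ=0.5714,φ=5.2273) and Σ D·Y over m':
  (-0.1988-0.3938i)·(-0.0178-0.0334i)  (-0.3657+0.5878i)·(-0.1665-0.0043i)  (-0.5292-0.0052i)·(-0.1992+0.3315i)  (-0.1059-0.1778i)·(+0.2069+0.3657i)  (+0.0260-0.0491i)·(-0.0746+0.0000i)  (+0.0111-0.0007i)·(-0.2069+0.3657i)  (+0.0010+0.0014i)·(-0.1992-0.3315i)  (-0.0001+0.0002i)·(+0.1665-0.0043i)  (-0.0000+0.0000i)·(-0.0178+0.0334i)
Y_4^-3(R⁻¹ n̂) = +0.200290-0.325257i

Re=0.2003 Im=-0.3253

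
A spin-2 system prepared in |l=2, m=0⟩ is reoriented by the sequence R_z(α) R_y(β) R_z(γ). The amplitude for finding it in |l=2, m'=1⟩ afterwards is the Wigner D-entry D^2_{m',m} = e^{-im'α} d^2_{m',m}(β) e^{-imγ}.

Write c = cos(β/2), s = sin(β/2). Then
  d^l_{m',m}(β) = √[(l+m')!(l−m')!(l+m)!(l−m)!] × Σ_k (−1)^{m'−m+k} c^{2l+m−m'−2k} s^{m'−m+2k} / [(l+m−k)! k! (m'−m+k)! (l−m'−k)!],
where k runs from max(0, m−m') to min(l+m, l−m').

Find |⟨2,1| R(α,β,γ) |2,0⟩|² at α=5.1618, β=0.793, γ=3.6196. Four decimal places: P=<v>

First d^2_{1,0}(β=0.793), then the phase factors e^{-i(1)α} and e^{-i(0)γ}:
Half-angle: c=0.922418, s=0.386192. N=√(6·1·2·2)=4.898979
Admissible k: 0..1 (factorial args all ≥0)
  k=0: (−1)^1·4.8990/(2)·0.9224^3·0.3862^1 = -0.742443
  k=1: (−1)^2·4.8990/(2)·0.9224^1·0.3862^3 = +0.130141
d^2_{1,0}(0.793) = -0.742443 +0.130141 = -0.612302
|D^2_{1,0}|² = |d^2_{1,0}(β)|² = (-0.612302)² = 0.374913 (the z-rotation phases have unit modulus)

P=0.3749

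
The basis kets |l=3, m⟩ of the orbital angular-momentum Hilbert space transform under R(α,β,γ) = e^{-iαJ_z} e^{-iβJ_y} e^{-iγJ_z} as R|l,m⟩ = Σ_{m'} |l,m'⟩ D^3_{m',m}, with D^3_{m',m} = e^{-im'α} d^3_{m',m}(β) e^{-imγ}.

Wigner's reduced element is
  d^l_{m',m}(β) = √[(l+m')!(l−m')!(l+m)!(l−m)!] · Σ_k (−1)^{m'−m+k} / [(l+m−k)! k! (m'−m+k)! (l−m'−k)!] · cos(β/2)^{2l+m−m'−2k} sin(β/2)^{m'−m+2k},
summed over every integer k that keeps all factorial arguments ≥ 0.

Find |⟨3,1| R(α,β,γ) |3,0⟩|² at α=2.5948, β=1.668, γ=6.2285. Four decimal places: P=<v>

P=0.1687

Split into d^3_{1,0}(β=1.668) × two z-phases.
Half-angle: c=0.671919, s=0.740625. N=√(24·2·6·6)=41.569219
The bounds max(0,m−m')=0 and min(l+m,l−m')=2 give 3 terms
  k=0: (−1)^1·41.5692/(12)·0.6719^5·0.7406^1 = -0.351376
  k=1: (−1)^2·41.5692/(4)·0.6719^3·0.7406^3 = +1.280728
  k=2: (−1)^3·41.5692/(12)·0.6719^1·0.7406^5 = -0.518679
d^3_{1,0}(1.668) = -0.351376 +1.280728 -0.518679 = +0.410673
|D^3_{1,0}|² = |d^3_{1,0}(β)|² = (+0.410673)² = 0.168652 (the z-rotation phases have unit modulus)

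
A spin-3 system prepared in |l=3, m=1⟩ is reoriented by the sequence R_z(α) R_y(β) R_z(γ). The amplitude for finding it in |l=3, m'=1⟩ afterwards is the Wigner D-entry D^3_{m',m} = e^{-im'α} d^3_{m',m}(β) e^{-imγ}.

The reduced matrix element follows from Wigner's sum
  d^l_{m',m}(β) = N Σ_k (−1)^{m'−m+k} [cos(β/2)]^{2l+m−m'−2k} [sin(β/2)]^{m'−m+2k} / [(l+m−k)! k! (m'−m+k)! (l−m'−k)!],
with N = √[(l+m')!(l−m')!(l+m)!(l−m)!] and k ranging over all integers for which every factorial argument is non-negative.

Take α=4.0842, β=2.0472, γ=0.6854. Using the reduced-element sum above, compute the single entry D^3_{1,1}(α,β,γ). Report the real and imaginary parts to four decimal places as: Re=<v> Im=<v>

Re=0.0261 Im=0.4554

D^3_{1,1}(4.0842,2.0472,0.6854) = e^{-i·1·4.0842}·d^3_{1,1}(2.0472)·e^{-i·1·0.6854}. Compute d first:
With c≡cos(β/2)=0.520295 and s≡sin(β/2)=0.853987, N=[24·2·24·2]^{1/2}=48.000000
k∈{0,1,2} keeps every argument non-negative
  k=0: (−1)^0·48.0000/(48)·0.5203^6·0.8540^0 = +0.019838
  k=1: (−1)^1·48.0000/(6)·0.5203^4·0.8540^2 = -0.427554
  k=2: (−1)^2·48.0000/(8)·0.5203^2·0.8540^4 = +0.863883
d^3_{1,1}(2.0472) = +0.019838 -0.427554 +0.863883 = +0.456167
Phases: e^{-i·(1)·4.0842}=-0.587680+0.809093i, e^{-i·(1)·0.6854}=+0.774166-0.632983i ⇒ D=+0.026084+0.455421i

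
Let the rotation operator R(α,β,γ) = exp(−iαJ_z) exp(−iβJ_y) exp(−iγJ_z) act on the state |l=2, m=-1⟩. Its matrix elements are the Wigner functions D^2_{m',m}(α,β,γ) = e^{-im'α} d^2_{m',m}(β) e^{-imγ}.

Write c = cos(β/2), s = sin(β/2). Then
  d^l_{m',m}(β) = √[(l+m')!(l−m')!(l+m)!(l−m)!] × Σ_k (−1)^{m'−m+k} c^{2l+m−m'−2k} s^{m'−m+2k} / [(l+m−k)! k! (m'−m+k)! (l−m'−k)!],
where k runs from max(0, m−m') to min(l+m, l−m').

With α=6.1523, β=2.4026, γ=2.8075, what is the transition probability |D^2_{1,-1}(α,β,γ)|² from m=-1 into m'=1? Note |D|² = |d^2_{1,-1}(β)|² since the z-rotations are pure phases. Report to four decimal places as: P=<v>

Split into d^2_{1,-1}(β=2.4026) × two z-phases.
Half-angle: c=0.361146, s=0.932509. N=√(6·1·1·6)=6.000000
Admissible k: 0..1 (factorial args all ≥0)
  k=0: (−1)^2·6.0000/(2)·0.3611^2·0.9325^2 = +0.340246
  k=1: (−1)^3·6.0000/(6)·0.3611^0·0.9325^4 = -0.756158
d^2_{1,-1}(2.4026) = +0.340246 -0.756158 = -0.415913
|D^2_{1,-1}|² = |d^2_{1,-1}(β)|² = (-0.415913)² = 0.172983 (the z-rotation phases have unit modulus)

P=0.1730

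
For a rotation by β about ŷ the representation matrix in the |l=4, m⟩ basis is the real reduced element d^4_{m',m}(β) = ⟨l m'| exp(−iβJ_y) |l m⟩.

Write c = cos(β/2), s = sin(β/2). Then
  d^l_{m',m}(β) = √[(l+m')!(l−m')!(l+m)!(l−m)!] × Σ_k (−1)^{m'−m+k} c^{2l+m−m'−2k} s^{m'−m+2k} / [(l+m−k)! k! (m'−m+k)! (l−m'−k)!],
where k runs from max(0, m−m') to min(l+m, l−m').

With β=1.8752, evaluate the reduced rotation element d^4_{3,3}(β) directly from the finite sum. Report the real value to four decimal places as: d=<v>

d^4_{3,3}(β=1.8752) via Wigner's sum:
c=cos(1.8752/2)=0.591724, s=sin(1.8752/2)=0.806140; N=√[5040·1·5040·1]=5040.000000
k: max(0,(3)−(3))=0 … min(4+(3),4−(3))=1
  k=0: (−1)^0·5040.0000/(5040)·0.5917^8·0.8061^0 = +0.015030
  k=1: (−1)^1·5040.0000/(720)·0.5917^6·0.8061^2 = -0.195270
d^4_{3,3}(1.8752) = +0.015030 -0.195270 = -0.180241

d=-0.1802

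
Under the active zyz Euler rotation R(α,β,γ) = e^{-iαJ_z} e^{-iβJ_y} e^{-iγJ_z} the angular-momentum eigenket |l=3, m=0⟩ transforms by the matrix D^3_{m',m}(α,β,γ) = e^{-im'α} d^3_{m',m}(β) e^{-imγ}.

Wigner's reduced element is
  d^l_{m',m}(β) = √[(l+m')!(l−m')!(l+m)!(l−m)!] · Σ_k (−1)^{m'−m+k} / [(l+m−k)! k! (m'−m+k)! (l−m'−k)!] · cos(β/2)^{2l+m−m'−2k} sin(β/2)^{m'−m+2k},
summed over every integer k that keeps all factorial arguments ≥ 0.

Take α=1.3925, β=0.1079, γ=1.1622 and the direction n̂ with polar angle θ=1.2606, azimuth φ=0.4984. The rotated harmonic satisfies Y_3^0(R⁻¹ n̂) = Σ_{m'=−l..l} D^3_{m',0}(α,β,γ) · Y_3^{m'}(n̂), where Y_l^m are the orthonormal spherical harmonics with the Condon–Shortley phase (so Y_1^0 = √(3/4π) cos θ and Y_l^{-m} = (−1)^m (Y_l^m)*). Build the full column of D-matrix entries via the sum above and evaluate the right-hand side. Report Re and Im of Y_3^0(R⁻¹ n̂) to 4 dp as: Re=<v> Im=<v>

Re=-0.3189 Im=0.0000

Need the full column D^3_{m',0} for m'=−3..3 at α=1.3925, β=0.1079, γ=1.1622.
cos(β/2)=0.998545, sin(β/2)=0.053924
d^3_{-3,0}: single k=3 term ⇒ +0.000698;  D = -0.000356-0.000601i
d^3_{-2,0}: k∈[2..3] ⇒ +0.015834 -0.000046 = +0.015788;  D = -0.014795+0.005511i
d^3_{-1,0}: k∈[1..3] ⇒ +0.185443 -0.001622 +0.000002 = +0.183822;  D = +0.032601+0.180908i
d^3_{0,0}: k∈[0..3] ⇒ +0.991302 -0.026018 +0.000076 -0.000000 = +0.965360;  D = +0.965360+0.000000i
d^3_{1,0}: k∈[0..2] ⇒ -0.185443 +0.001622 -0.000002 = -0.183822;  D = -0.032601+0.180908i
d^3_{2,0}: k∈[0..1] ⇒ +0.015834 -0.000046 = +0.015788;  D = -0.014795-0.005511i
d^3_{3,0}: single k=0 term ⇒ -0.000698;  D = +0.000356-0.000601i
Y_3^{m'}(θ=1.2606,φ=0.4984) and Σ D·Y over m':
  (-0.0004-0.0006i)·(+0.0272-0.3593i)  (-0.0148+0.0055i)·(+0.1536-0.2376i)  (+0.0326+0.1809i)·(-0.1444+0.0786i)  (+0.9654+0.0000i)·(-0.2887+0.0000i)  (-0.0326+0.1809i)·(+0.1444+0.0786i)  (-0.0148-0.0055i)·(+0.1536+0.2376i)  (+0.0004-0.0006i)·(-0.0272-0.3593i)
Y_3^0(R⁻¹ n̂) = -0.318886-0.000000i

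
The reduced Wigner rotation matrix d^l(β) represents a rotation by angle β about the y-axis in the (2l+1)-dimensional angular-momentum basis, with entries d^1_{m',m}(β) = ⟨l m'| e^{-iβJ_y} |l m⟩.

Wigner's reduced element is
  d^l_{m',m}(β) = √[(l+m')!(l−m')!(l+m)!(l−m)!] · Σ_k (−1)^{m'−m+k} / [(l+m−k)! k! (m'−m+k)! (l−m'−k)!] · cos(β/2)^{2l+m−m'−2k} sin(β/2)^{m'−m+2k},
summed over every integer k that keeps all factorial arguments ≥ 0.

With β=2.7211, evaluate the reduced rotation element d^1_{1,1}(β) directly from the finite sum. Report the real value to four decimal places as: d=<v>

d=0.0436

d^1_{1,1}(β=2.7211) via Wigner's sum:
Half-angle: c=0.208701, s=0.977980. N=√(2·1·2·1)=2.000000
k∈{0} keeps every argument non-negative
  k=0: (−1)^0·2.0000/(2)·0.2087^2·0.9780^0 = +0.043556
d^1_{1,1}(2.7211) = +0.043556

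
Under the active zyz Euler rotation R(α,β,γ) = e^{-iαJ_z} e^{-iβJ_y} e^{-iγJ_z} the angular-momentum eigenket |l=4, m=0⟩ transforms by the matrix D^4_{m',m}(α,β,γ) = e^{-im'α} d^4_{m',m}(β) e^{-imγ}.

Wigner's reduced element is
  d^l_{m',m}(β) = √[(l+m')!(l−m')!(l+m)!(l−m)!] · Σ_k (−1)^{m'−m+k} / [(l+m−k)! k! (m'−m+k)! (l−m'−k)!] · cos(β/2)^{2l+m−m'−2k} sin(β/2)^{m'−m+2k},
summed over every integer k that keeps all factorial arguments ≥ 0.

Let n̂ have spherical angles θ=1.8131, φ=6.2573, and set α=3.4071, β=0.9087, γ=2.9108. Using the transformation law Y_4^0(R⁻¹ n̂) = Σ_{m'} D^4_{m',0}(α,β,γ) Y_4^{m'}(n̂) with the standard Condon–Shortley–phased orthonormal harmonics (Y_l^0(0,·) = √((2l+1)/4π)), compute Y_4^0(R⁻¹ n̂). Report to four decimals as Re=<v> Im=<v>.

Need the full column D^4_{m',0} for m'=−4..4 at α=3.4071, β=0.9087, γ=2.9108.
cos(β/2)=0.898546, sin(β/2)=0.438878
d^4_{-4,0}: single k=4 term ⇒ +0.202343;  D = +0.098561+0.176715i
d^4_{-3,0}: k∈[3..4] ⇒ +0.585867 -0.139768 = +0.446100;  D = -0.311912-0.318929i
d^4_{-2,0}: k∈[2..4] ⇒ +0.961729 -0.611827 +0.054735 = +0.404637;  D = +0.348916+0.204912i
d^4_{-1,0}: k∈[1..4] ⇒ +0.928203 -1.328622 +0.316963 -0.012603 = -0.096059;  D = +0.092693+0.025206i
d^4_{0,0}: k∈[0..4] ⇒ +0.424937 -1.622003 +0.870645 -0.092314 +0.001376 = -0.417358;  D = -0.417358+0.000000i
d^4_{1,0}: k∈[0..3] ⇒ -0.928203 +1.328622 -0.316963 +0.012603 = +0.096059;  D = -0.092693+0.025206i
d^4_{2,0}: k∈[0..2] ⇒ +0.961729 -0.611827 +0.054735 = +0.404637;  D = +0.348916-0.204912i
d^4_{3,0}: k∈[0..1] ⇒ -0.585867 +0.139768 = -0.446100;  D = +0.311912-0.318929i
d^4_{4,0}: single k=0 term ⇒ +0.202343;  D = +0.098561-0.176715i
Y_4^{m'}(θ=1.8131,φ=6.2573) and Σ D·Y over m':
  (+0.0986+0.1767i)·(+0.3909+0.0406i)  (-0.3119-0.3189i)·(-0.2739-0.0213i)  (+0.3489+0.2049i)·(-0.1880-0.0097i)  (+0.0927+0.0252i)·(+0.2861+0.0074i)  (-0.4174+0.0000i)·(+0.1469+0.0000i)  (-0.0927+0.0252i)·(-0.2861+0.0074i)  (+0.3489-0.2049i)·(-0.1880+0.0097i)  (+0.3119-0.3189i)·(+0.2739-0.0213i)  (+0.0986-0.1767i)·(+0.3909-0.0406i)
Y_4^0(R⁻¹ n̂) = +0.084168-0.000000i

Re=0.0842 Im=0.0000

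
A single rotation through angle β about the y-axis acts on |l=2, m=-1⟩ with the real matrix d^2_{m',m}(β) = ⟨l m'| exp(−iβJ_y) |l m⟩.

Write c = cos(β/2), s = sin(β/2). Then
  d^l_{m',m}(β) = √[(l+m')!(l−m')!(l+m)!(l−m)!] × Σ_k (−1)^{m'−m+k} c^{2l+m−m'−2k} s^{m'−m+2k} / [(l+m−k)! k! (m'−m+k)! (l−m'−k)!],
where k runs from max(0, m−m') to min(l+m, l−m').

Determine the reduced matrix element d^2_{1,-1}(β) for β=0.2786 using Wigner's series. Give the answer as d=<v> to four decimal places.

d^2_{1,-1}(β=0.2786) via Wigner's sum:
c=cos(0.2786/2)=0.990313, s=sin(0.2786/2)=0.138850; N=√[6·1·1·6]=6.000000
k∈{0,1} keeps every argument non-negative
  k=0: (−1)^2·6.0000/(2)·0.9903^2·0.1388^2 = +0.056723
  k=1: (−1)^3·6.0000/(6)·0.9903^0·0.1388^4 = -0.000372
d^2_{1,-1}(0.2786) = +0.056723 -0.000372 = +0.056351

d=0.0564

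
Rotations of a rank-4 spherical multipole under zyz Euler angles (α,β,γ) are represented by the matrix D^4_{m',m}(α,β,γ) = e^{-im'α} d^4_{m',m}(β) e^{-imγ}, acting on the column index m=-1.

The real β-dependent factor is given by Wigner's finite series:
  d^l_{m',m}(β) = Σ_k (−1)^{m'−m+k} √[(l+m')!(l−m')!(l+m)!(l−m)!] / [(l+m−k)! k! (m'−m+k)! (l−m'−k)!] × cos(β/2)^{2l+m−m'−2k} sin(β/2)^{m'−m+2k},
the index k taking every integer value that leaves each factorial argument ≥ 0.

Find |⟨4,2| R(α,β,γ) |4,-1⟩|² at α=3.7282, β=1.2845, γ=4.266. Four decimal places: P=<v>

First d^4_{2,-1}(β=1.2845), then the phase factors e^{-i(2)α} and e^{-i(-1)γ}:
With c≡cos(β/2)=0.800750 and s≡sin(β/2)=0.598999, N=[720·2·6·120]^{1/2}=1018.233765
Admissible k: 0..2 (factorial args all ≥0)
  k=0: (−1)^3·1018.2338/(72)·0.8008^5·0.5990^3 = -1.000639
  k=1: (−1)^4·1018.2338/(48)·0.8008^3·0.5990^5 = +0.839898
  k=2: (−1)^5·1018.2338/(240)·0.8008^1·0.5990^7 = -0.093997
d^4_{2,-1}(1.2845) = -1.000639 +0.839898 -0.093997 = -0.254738
|D^4_{2,-1}|² = |d^4_{2,-1}(β)|² = (-0.254738)² = 0.064892 (the z-rotation phases have unit modulus)

P=0.0649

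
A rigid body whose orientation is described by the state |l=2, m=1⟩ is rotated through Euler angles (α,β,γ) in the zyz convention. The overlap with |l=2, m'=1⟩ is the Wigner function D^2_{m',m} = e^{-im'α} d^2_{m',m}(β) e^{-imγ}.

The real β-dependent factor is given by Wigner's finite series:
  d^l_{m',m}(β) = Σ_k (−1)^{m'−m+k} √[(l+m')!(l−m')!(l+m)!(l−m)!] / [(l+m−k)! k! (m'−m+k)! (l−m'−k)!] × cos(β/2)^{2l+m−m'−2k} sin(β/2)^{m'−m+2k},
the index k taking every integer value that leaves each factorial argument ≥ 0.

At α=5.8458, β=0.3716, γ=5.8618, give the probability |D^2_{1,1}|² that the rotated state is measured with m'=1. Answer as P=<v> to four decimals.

P=0.6956

Split into d^2_{1,1}(β=0.3716) × two z-phases.
c=cos(0.3716/2)=0.982789, s=sin(0.3716/2)=0.184733; N=√[6·1·6·1]=6.000000
k: max(0,(1)−(1))=0 … min(2+(1),2−(1))=1
  k=0: (−1)^0·6.0000/(6)·0.9828^4·0.1847^0 = +0.932912
  k=1: (−1)^1·6.0000/(2)·0.9828^2·0.1847^2 = -0.098885
d^2_{1,1}(0.3716) = +0.932912 -0.098885 = +0.834027
|D^2_{1,1}|² = |d^2_{1,1}(β)|² = (+0.834027)² = 0.695602 (the z-rotation phases have unit modulus)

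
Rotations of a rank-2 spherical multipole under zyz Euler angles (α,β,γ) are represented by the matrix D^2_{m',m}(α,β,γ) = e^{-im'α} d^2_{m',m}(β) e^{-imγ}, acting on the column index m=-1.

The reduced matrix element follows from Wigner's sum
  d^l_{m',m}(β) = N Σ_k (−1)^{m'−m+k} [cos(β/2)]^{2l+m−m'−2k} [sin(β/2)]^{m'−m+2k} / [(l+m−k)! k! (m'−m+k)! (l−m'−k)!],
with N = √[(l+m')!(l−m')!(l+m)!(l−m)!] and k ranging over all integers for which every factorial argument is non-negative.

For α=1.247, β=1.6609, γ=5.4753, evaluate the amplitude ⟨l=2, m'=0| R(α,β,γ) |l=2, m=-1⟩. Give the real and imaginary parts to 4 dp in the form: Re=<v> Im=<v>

Re=0.0758 Im=-0.0793

First d^2_{0,-1}(β=1.6609), then the phase factors e^{-i(0)α} and e^{-i(-1)γ}:
c=cos(1.6609/2)=0.674544, s=sin(1.6609/2)=0.738235; N=√[2·2·1·6]=4.898979
The bounds max(0,m−m')=0 and min(l+m,l−m')=1 give 2 terms
  k=0: (−1)^1·4.8990/(2)·0.6745^3·0.7382^1 = -0.555009
  k=1: (−1)^2·4.8990/(2)·0.6745^1·0.7382^3 = +0.664767
d^2_{0,-1}(1.6609) = -0.555009 +0.664767 = +0.109758
Attach z-rotation phases: D = e^{-i(0)(1.247)}·(+0.109758)·e^{-i(-1)(5.4753)} = +0.075846-0.079336i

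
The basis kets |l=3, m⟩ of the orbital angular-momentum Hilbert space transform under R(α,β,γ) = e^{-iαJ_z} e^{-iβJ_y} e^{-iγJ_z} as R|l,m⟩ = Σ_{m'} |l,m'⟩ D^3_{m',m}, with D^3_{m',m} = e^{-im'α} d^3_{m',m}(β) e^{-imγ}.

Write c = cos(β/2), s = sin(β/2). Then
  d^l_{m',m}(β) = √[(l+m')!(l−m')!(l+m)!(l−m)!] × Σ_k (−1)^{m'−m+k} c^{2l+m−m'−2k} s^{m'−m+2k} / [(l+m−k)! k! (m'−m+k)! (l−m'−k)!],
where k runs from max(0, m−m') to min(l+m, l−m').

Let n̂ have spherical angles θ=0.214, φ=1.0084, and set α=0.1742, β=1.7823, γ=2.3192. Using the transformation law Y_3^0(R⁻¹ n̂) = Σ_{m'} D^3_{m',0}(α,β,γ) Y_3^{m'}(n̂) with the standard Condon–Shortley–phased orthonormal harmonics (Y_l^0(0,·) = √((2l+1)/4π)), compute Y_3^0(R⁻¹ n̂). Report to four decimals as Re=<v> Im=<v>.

Re=0.0730 Im=0.0000

Need the full column D^3_{m',0} for m'=−3..3 at α=0.1742, β=1.7823, γ=2.3192.
cos(β/2)=0.628518, sin(β/2)=0.777795
d^3_{-3,0}: single k=3 term ⇒ +0.522473;  D = +0.452735+0.260784i
d^3_{-2,0}: k∈[2..3] ⇒ +0.517085 -0.791875 = -0.274790;  D = -0.258281-0.093812i
d^3_{-1,0}: k∈[1..3] ⇒ +0.264268 -1.214117 +0.619775 = -0.330074;  D = -0.325078-0.057209i
d^3_{0,0}: k∈[0..3] ⇒ +0.061646 -0.849657 +1.301184 -0.221407 = +0.291766;  D = +0.291766+0.000000i
d^3_{1,0}: k∈[0..2] ⇒ -0.264268 +1.214117 -0.619775 = +0.330074;  D = +0.325078-0.057209i
d^3_{2,0}: k∈[0..1] ⇒ +0.517085 -0.791875 = -0.274790;  D = -0.258281+0.093812i
d^3_{3,0}: single k=0 term ⇒ -0.522473;  D = -0.452735+0.260784i
Y_3^{m'}(θ=0.214,φ=1.0084) and Σ D·Y over m':
  (+0.4527+0.2608i)·(-0.0040-0.0005i)  (-0.2583-0.0938i)·(-0.0194-0.0406i)  (-0.3251-0.0572i)·(+0.1381-0.2192i)  (+0.2918+0.0000i)·(+0.6471+0.0000i)  (+0.3251-0.0572i)·(-0.1381-0.2192i)  (-0.2583+0.0938i)·(-0.0194+0.0406i)  (-0.4527+0.2608i)·(+0.0040-0.0005i)
Y_3^0(R⁻¹ n̂) = +0.072976-0.000000i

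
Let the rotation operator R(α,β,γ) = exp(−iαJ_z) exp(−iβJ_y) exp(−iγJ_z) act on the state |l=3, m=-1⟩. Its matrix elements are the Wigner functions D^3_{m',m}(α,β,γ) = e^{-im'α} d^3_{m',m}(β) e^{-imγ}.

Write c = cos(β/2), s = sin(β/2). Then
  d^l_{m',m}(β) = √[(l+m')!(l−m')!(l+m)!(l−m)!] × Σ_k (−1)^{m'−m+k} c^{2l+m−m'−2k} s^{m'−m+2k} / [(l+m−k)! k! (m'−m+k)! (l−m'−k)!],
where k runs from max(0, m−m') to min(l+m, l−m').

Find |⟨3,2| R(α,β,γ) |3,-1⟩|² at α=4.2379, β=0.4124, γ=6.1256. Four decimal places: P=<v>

P=0.0025

Split into d^3_{2,-1}(β=0.4124) × two z-phases.
Half-angle: c=0.978816, s=0.204742. N=√(120·1·2·24)=75.894664
k∈{0,1} keeps every argument non-negative
  k=0: (−1)^3·75.8947/(12)·0.9788^3·0.2047^3 = -0.050904
  k=1: (−1)^4·75.8947/(24)·0.9788^1·0.2047^5 = +0.001114
d^3_{2,-1}(0.4124) = -0.050904 +0.001114 = -0.049791
|D^3_{2,-1}|² = |d^3_{2,-1}(β)|² = (-0.049791)² = 0.002479 (the z-rotation phases have unit modulus)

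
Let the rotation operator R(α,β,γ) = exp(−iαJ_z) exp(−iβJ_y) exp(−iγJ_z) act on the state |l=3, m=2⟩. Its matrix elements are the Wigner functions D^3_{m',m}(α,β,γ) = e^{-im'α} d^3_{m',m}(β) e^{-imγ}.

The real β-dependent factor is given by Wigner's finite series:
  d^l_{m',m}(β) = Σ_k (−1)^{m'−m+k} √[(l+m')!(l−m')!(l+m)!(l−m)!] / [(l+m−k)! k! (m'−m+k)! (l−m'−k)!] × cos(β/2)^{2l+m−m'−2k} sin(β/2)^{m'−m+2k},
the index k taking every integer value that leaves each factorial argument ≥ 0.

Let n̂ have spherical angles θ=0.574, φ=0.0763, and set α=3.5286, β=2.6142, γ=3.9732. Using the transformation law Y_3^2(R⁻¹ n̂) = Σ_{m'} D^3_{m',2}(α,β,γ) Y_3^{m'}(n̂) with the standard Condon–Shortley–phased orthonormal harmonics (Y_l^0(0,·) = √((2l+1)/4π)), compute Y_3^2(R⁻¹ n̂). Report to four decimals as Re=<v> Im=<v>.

Need the full column D^3_{m',2} for m'=−3..3 at α=3.5286, β=2.6142, γ=3.9732.
cos(β/2)=0.260651, sin(β/2)=0.965433
d^3_{-3,2}: single k=5 term ⇒ +0.535483;  D = -0.469367+0.257754i
d^3_{-2,2}: k∈[4..5] ⇒ +0.295105 -0.809717 = -0.514611;  D = -0.324222+0.399631i
d^3_{-1,2}: k∈[3..4] ⇒ +0.100780 -0.691306 = -0.590526;  D = +0.171457-0.565087i
d^3_{0,2}: k∈[2..3] ⇒ +0.023564 -0.323272 = -0.299708;  D = +0.027659+0.298429i
d^3_{1,2}: k∈[1..2] ⇒ +0.003673 -0.100780 = -0.097107;  D = -0.044793-0.086159i
d^3_{2,2}: k∈[0..1] ⇒ +0.000314 -0.021511 = -0.021197;  D = +0.016153+0.013726i
d^3_{3,2}: single k=0 term ⇒ -0.002845;  D = -0.002703-0.000888i
Y_3^{m'}(θ=0.574,φ=0.0763) and Σ D·Y over m':
  (-0.4694+0.2578i)·(+0.0651-0.0152i)  (-0.3242+0.3996i)·(+0.2501-0.0385i)  (+0.1715-0.5651i)·(+0.4419-0.0338i)  (+0.0277+0.2984i)·(+0.1648+0.0000i)  (-0.0448-0.0862i)·(-0.4419-0.0338i)  (+0.0162+0.0137i)·(+0.2501+0.0385i)  (-0.0027-0.0009i)·(-0.0651-0.0152i)
Y_3^2(R⁻¹ n̂) = -0.010544-0.026319i

Re=-0.0105 Im=-0.0263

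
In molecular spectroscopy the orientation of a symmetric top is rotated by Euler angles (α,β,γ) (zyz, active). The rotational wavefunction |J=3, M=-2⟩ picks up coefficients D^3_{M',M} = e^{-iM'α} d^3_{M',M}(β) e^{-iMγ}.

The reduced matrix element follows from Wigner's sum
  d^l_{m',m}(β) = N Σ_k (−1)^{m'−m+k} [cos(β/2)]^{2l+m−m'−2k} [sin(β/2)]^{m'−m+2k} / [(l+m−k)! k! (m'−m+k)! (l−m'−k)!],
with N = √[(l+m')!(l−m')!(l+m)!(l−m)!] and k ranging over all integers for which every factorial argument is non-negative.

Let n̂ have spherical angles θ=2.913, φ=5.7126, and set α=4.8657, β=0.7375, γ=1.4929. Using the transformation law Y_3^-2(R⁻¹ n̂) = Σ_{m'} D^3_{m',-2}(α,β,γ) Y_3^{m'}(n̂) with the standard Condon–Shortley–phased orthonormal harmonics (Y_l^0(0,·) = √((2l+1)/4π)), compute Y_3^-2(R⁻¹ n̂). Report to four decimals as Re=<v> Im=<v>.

Need the full column D^3_{m',-2} for m'=−3..3 at α=4.8657, β=0.7375, γ=1.4929.
cos(β/2)=0.932779, sin(β/2)=0.360450
d^3_{-3,-2}: single k=1 term ⇒ +0.623467;  D = +0.186712-0.594853i
d^3_{-2,-2}: k∈[0..1] ⇒ +0.658676 -0.491783 = +0.166892;  D = +0.164997+0.025077i
d^3_{-1,-2}: k∈[0..1] ⇒ -0.804892 +0.240381 = -0.564511;  D = -0.001401-0.564509i
d^3_{0,-2}: k∈[0..1] ⇒ +0.538722 -0.080445 = +0.458277;  D = -0.452727+0.071108i
d^3_{1,-2}: k∈[0..1] ⇒ -0.240381 +0.017947 = -0.222433;  D = +0.067665+0.211892i
d^3_{2,-2}: k∈[0..1] ⇒ +0.073435 -0.002193 = +0.071242;  D = +0.063760-0.031782i
d^3_{3,-2}: single k=0 term ⇒ -0.013902;  D = -0.008029-0.011349i
Y_3^{m'}(θ=2.913,φ=5.7126) and Σ D·Y over m':
  (+0.1867-0.5949i)·(-0.0007+0.0048i)  (+0.1650+0.0251i)·(-0.0213-0.0465i)  (-0.0014-0.5645i)·(+0.2307+0.1481i)  (-0.4527+0.0711i)·(-0.6336+0.0000i)  (+0.0677+0.2119i)·(-0.2307+0.1481i)  (+0.0638-0.0318i)·(-0.0213+0.0465i)  (-0.0080-0.0113i)·(+0.0007+0.0048i)
Y_3^-2(R⁻¹ n̂) = +0.323685-0.217671i

Re=0.3237 Im=-0.2177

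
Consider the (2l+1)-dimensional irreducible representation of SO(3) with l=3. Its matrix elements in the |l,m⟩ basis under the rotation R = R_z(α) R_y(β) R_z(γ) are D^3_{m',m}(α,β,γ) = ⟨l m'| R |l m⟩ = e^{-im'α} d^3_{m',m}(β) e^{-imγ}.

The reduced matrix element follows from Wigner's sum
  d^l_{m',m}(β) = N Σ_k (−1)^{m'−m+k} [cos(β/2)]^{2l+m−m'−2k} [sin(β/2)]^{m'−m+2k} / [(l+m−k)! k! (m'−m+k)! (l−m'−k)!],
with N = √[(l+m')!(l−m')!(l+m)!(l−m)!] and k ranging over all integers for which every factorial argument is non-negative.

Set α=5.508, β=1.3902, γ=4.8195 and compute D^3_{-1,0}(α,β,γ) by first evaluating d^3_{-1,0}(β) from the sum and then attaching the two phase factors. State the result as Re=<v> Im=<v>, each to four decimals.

Re=-0.2552 Im=0.2500

D^3_{-1,0}(5.508,1.3902,4.8195) = e^{-i·-1·5.508}·d^3_{-1,0}(1.3902)·e^{-i·0·4.8195}. Compute d first:
With c≡cos(β/2)=0.767990 and s≡sin(β/2)=0.640462, N=[2·24·6·6]^{1/2}=41.569219
Admissible k: 1..3 (factorial args all ≥0)
  k=1: (−1)^0·41.5692/(12)·0.7680^5·0.6405^1 = +0.592736
  k=2: (−1)^1·41.5692/(4)·0.7680^3·0.6405^3 = -1.236684
  k=3: (−1)^2·41.5692/(12)·0.7680^1·0.6405^5 = +0.286691
d^3_{-1,0}(1.3902) = +0.592736 -1.236684 +0.286691 = -0.357257
D = (+0.714291-0.699848i)·(-0.357257)·(+1.000000+0.000000i) = -0.255186+0.250026i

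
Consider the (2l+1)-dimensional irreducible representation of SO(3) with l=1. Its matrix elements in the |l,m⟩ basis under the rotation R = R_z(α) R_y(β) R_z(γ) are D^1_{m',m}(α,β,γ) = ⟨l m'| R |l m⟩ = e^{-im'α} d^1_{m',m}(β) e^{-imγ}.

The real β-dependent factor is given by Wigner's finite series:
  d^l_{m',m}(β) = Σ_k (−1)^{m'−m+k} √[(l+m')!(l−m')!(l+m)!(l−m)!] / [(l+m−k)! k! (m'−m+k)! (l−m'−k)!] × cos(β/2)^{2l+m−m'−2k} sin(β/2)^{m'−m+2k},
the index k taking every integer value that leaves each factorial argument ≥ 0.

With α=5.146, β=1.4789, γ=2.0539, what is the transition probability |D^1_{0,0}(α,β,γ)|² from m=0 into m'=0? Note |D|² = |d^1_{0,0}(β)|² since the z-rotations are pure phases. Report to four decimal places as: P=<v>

P=0.0084

First d^1_{0,0}(β=1.4789), then the phase factors e^{-i(0)α} and e^{-i(0)γ}:
Half-angle: c=0.738839, s=0.673882. N=√(1·1·1·1)=1.000000
Admissible k: 0..1 (factorial args all ≥0)
  k=0: (−1)^0·1.0000/(1)·0.7388^2·0.6739^0 = +0.545884
  k=1: (−1)^1·1.0000/(1)·0.7388^0·0.6739^2 = -0.454116
d^1_{0,0}(1.4789) = +0.545884 -0.454116 = +0.091767
|D^1_{0,0}|² = |d^1_{0,0}(β)|² = (+0.091767)² = 0.008421 (the z-rotation phases have unit modulus)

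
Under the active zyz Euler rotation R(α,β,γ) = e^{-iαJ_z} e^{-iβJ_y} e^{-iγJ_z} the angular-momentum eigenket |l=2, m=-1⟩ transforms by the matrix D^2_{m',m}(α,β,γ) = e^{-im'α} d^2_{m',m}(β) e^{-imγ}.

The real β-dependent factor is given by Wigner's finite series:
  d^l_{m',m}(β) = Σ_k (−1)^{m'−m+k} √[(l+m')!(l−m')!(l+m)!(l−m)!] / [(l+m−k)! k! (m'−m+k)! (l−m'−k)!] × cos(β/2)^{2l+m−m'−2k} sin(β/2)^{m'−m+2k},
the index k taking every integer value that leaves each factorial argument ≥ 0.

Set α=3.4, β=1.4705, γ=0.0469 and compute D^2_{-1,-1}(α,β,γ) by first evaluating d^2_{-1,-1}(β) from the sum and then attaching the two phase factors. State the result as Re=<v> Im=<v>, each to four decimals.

Split into d^2_{-1,-1}(β=1.4705) × two z-phases.
Half-angle: c=0.741663, s=0.670773. N=√(1·6·1·6)=6.000000
Admissible k: 0..1 (factorial args all ≥0)
  k=0: (−1)^0·6.0000/(6)·0.7417^4·0.6708^0 = +0.302571
  k=1: (−1)^1·6.0000/(2)·0.7417^2·0.6708^2 = -0.742481
d^2_{-1,-1}(1.4705) = +0.302571 -0.742481 = -0.439910
Phases: e^{-i·(-1)·3.4}=-0.966798-0.255541i, e^{-i·(-1)·0.0469}=+0.998900+0.046883i ⇒ D=+0.419566+0.132231i

Re=0.4196 Im=0.1322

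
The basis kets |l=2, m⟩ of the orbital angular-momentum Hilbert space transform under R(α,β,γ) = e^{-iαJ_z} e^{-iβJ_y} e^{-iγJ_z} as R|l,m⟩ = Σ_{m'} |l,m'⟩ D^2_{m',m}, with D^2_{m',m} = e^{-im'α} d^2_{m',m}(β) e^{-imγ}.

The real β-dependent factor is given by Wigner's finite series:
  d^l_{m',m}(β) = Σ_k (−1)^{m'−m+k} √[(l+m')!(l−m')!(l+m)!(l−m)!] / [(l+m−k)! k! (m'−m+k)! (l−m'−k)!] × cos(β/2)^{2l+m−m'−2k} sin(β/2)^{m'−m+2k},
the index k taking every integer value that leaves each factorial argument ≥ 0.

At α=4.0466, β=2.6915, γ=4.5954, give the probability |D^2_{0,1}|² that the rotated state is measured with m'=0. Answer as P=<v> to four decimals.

P=0.2302

Split into d^2_{0,1}(β=2.6915) × two z-phases.
With c≡cos(β/2)=0.223152 and s≡sin(β/2)=0.974784, N=[2·2·6·1]^{1/2}=4.898979
Admissible k: 1..2 (factorial args all ≥0)
  k=1: (−1)^0·4.8990/(2)·0.2232^3·0.9748^1 = +0.026533
  k=2: (−1)^1·4.8990/(2)·0.2232^1·0.9748^3 = -0.506291
d^2_{0,1}(2.6915) = +0.026533 -0.506291 = -0.479758
|D^2_{0,1}|² = |d^2_{0,1}(β)|² = (-0.479758)² = 0.230168 (the z-rotation phases have unit modulus)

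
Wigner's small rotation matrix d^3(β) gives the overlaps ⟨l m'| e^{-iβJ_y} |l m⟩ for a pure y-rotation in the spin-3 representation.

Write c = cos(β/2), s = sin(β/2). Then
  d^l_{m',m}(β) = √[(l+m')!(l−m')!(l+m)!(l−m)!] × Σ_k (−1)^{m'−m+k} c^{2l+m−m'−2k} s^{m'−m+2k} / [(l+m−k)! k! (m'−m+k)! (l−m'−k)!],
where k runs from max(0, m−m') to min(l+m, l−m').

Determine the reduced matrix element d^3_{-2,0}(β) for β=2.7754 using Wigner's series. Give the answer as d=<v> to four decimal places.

d^3_{-2,0}(β=2.7754) via Wigner's sum:
With c≡cos(β/2)=0.182075 and s≡sin(β/2)=0.983285, N=[1·120·6·6]^{1/2}=65.726707
Admissible k: 2..3 (factorial args all ≥0)
  k=2: (−1)^0·65.7267/(12)·0.1821^4·0.9833^2 = +0.005820
  k=3: (−1)^1·65.7267/(12)·0.1821^2·0.9833^4 = -0.169738
d^3_{-2,0}(2.7754) = +0.005820 -0.169738 = -0.163918

d=-0.1639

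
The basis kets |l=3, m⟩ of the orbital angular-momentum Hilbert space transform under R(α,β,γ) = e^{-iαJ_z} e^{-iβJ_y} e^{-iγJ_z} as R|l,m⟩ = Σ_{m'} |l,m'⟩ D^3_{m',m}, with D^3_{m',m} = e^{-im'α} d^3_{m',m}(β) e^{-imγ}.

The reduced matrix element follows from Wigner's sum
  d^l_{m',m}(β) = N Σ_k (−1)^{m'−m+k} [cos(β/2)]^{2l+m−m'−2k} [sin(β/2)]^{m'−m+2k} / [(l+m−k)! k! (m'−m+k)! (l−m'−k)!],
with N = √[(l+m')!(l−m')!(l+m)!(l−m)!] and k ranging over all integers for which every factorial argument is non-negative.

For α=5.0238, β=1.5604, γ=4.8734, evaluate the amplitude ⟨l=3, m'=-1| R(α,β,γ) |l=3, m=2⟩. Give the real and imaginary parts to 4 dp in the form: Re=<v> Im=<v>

Split into d^3_{-1,2}(β=1.5604) × two z-phases.
Half-angle: c=0.710773, s=0.703422. N=√(2·24·120·1)=75.894664
Admissible k: 3..4 (factorial args all ≥0)
  k=3: (−1)^0·75.8947/(12)·0.7108^3·0.7034^3 = +0.790441
  k=4: (−1)^1·75.8947/(24)·0.7108^1·0.7034^5 = -0.387088
d^3_{-1,2}(1.5604) = +0.790441 -0.387088 = +0.403354
Phases: e^{-i·(-1)·5.0238}=+0.306402-0.951902i, e^{-i·(2)·4.8734}=-0.948597+0.316485i ⇒ D=+0.004280+0.403331i

Re=0.0043 Im=0.4033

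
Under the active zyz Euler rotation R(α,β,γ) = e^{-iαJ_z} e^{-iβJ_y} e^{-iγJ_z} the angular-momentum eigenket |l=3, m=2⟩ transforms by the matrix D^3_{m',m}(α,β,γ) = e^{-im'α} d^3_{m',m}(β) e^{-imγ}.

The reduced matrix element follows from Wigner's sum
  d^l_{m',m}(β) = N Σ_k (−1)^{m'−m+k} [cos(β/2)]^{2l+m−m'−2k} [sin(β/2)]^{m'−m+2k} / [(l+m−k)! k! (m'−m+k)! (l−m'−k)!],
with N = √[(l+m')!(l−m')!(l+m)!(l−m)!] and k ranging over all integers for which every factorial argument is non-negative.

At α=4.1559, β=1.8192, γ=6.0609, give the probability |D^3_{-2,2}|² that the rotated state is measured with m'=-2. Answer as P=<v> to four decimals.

First d^3_{-2,2}(β=1.8192), then the phase factors e^{-i(-2)α} and e^{-i(2)γ}:
c=cos(1.8192/2)=0.614062, s=sin(1.8192/2)=0.789258; N=√[1·120·120·1]=120.000000
k∈{4,5} keeps every argument non-negative
  k=4: (−1)^0·120.0000/(24)·0.6141^2·0.7893^4 = +0.731594
  k=5: (−1)^1·120.0000/(120)·0.6141^0·0.7893^6 = -0.241721
d^3_{-2,2}(1.8192) = +0.731594 -0.241721 = +0.489873
|D^3_{-2,2}|² = |d^3_{-2,2}(β)|² = (+0.489873)² = 0.239975 (the z-rotation phases have unit modulus)

P=0.2400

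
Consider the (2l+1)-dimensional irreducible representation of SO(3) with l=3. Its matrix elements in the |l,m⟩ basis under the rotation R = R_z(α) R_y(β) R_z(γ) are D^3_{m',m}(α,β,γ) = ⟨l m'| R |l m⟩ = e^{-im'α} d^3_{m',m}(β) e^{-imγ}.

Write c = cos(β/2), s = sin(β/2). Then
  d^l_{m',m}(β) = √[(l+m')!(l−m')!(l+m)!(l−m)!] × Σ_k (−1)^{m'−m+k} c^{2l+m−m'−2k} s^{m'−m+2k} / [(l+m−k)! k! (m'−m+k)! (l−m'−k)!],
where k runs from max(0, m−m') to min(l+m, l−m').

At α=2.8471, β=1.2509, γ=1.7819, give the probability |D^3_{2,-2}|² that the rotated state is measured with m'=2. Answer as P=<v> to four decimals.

P=0.1196

First d^3_{2,-2}(β=1.2509), then the phase factors e^{-i(2)α} and e^{-i(-2)γ}:
c=cos(1.2509/2)=0.810700, s=sin(1.2509/2)=0.585462; N=√[120·1·1·120]=120.000000
Admissible k: 0..1 (factorial args all ≥0)
  k=0: (−1)^4·120.0000/(24)·0.8107^2·0.5855^4 = +0.386087
  k=1: (−1)^5·120.0000/(120)·0.8107^0·0.5855^6 = -0.040271
d^3_{2,-2}(1.2509) = +0.386087 -0.040271 = +0.345816
|D^3_{2,-2}|² = |d^3_{2,-2}(β)|² = (+0.345816)² = 0.119589 (the z-rotation phases have unit modulus)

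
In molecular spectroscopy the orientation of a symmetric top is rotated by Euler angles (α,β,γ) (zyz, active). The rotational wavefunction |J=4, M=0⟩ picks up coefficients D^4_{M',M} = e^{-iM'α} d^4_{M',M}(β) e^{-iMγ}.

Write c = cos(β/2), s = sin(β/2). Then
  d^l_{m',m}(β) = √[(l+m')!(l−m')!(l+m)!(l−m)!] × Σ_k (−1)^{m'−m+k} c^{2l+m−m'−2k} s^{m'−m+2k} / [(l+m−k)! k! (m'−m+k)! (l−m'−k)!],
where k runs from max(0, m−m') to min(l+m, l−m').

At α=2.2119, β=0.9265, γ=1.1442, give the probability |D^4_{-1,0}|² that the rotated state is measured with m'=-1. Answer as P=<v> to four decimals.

Split into d^4_{-1,0}(β=0.9265) × two z-phases.
With c≡cos(β/2)=0.894605 and s≡sin(β/2)=0.446858, N=[6·120·24·24]^{1/2}=643.987578
Admissible k: 1..4 (factorial args all ≥0)
  k=1: (−1)^0·643.9876/(144)·0.8946^7·0.4469^1 = +0.916439
  k=2: (−1)^1·643.9876/(24)·0.8946^5·0.4469^3 = -1.371927
  k=3: (−1)^2·643.9876/(24)·0.8946^3·0.4469^5 = +0.342300
  k=4: (−1)^3·643.9876/(144)·0.8946^1·0.4469^7 = -0.014234
d^4_{-1,0}(0.9265) = +0.916439 -1.371927 +0.342300 -0.014234 = -0.127422
|D^4_{-1,0}|² = |d^4_{-1,0}(β)|² = (-0.127422)² = 0.016236 (the z-rotation phases have unit modulus)

P=0.0162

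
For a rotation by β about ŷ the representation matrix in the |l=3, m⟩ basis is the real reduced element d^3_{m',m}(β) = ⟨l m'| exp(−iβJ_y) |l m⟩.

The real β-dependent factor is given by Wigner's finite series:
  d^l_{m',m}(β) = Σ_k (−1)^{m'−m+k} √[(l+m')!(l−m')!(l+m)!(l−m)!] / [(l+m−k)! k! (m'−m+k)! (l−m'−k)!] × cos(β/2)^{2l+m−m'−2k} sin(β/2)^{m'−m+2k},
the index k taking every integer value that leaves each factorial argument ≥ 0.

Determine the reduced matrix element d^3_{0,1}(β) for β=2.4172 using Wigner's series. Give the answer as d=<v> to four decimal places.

d^3_{0,1}(β=2.4172) via Wigner's sum:
c=cos(2.4172/2)=0.354329, s=sin(2.4172/2)=0.935121; N=√[6·6·24·2]=41.569219
k∈{1,2,3} keeps every argument non-negative
  k=1: (−1)^0·41.5692/(12)·0.3543^5·0.9351^1 = +0.018092
  k=2: (−1)^1·41.5692/(4)·0.3543^3·0.9351^3 = -0.378038
  k=3: (−1)^2·41.5692/(12)·0.3543^1·0.9351^5 = +0.877679
d^3_{0,1}(2.4172) = +0.018092 -0.378038 +0.877679 = +0.517734

d=0.5177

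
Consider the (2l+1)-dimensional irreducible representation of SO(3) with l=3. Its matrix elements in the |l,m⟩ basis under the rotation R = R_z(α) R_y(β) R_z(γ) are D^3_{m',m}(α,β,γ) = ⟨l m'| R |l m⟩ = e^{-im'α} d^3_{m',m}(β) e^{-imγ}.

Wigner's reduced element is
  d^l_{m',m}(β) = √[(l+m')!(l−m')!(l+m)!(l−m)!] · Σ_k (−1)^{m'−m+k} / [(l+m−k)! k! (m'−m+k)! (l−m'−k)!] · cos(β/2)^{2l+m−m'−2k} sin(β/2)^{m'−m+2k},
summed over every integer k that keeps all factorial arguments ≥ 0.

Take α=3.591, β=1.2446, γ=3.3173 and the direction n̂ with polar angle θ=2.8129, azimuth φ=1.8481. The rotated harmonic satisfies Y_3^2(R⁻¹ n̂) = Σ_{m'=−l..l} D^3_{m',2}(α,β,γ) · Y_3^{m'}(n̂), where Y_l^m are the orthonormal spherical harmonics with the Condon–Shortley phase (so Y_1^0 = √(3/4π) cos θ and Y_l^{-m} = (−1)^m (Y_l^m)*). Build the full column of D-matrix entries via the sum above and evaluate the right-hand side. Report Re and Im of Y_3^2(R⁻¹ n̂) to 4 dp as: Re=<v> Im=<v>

Re=-0.1591 Im=0.2747

Need the full column D^3_{m',2} for m'=−3..3 at α=3.591, β=1.2446, γ=3.3173.
cos(β/2)=0.812540, sin(β/2)=0.582906
d^3_{-3,2}: single k=5 term ⇒ +0.133940;  D = -0.072728-0.112475i
d^3_{-2,2}: k∈[4..5] ⇒ +0.381112 -0.039227 = +0.341884;  D = +0.291928+0.177940i
d^3_{-1,2}: k∈[3..4] ⇒ +0.671984 -0.172916 = +0.499067;  D = -0.496673-0.048827i
d^3_{0,2}: k∈[2..3] ⇒ +0.811215 -0.417487 = +0.393728;  D = +0.369666-0.135532i
d^3_{1,2}: k∈[1..2] ⇒ +0.652863 -0.671984 = -0.019121;  D = +0.013311-0.013728i
d^3_{2,2}: k∈[0..1] ⇒ +0.287785 -0.740534 = -0.452749;  D = -0.142663+0.429685i
d^3_{3,2}: single k=0 term ⇒ -0.505705;  D = -0.064975-0.501514i
Y_3^{m'}(θ=2.8129,φ=1.8481) and Σ D·Y over m':
  (-0.0727-0.1125i)·(+0.0104+0.0095i)  (+0.2919+0.1779i)·(+0.0857-0.0531i)  (-0.4967-0.0488i)·(-0.0994-0.3491i)  (+0.3697-0.1355i)·(-0.5224+0.0000i)  (+0.0133-0.0137i)·(+0.0994-0.3491i)  (-0.1427+0.4297i)·(+0.0857+0.0531i)  (-0.0650-0.5015i)·(-0.0104+0.0095i)
Y_3^2(R⁻¹ n̂) = -0.159118+0.274748i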